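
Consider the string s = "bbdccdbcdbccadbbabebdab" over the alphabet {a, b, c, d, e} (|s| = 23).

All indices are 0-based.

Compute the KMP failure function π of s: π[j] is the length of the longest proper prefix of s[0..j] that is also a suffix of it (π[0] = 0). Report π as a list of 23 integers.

[0, 1, 0, 0, 0, 0, 1, 0, 0, 1, 0, 0, 0, 0, 1, 2, 0, 1, 0, 1, 0, 0, 1]

π[0] = 0
j=1 s[j]='b': π[1]=1 (border 'b')
j=2 s[j]='d': k: 1→0; π[2]=0 (border '')
j=3 s[j]='c': π[3]=0 (border '')
j=4 s[j]='c': π[4]=0 (border '')
j=5 s[j]='d': π[5]=0 (border '')
j=6 s[j]='b': π[6]=1 (border 'b')
j=7 s[j]='c': k: 1→0; π[7]=0 (border '')
j=8 s[j]='d': π[8]=0 (border '')
j=9 s[j]='b': π[9]=1 (border 'b')
j=10 s[j]='c': k: 1→0; π[10]=0 (border '')
j=11 s[j]='c': π[11]=0 (border '')
j=12 s[j]='a': π[12]=0 (border '')
j=13 s[j]='d': π[13]=0 (border '')
j=14 s[j]='b': π[14]=1 (border 'b')
j=15 s[j]='b': π[15]=2 (border 'bb')
j=16 s[j]='a': k: 2→1→0; π[16]=0 (border '')
j=17 s[j]='b': π[17]=1 (border 'b')
j=18 s[j]='e': k: 1→0; π[18]=0 (border '')
j=19 s[j]='b': π[19]=1 (border 'b')
j=20 s[j]='d': k: 1→0; π[20]=0 (border '')
j=21 s[j]='a': π[21]=0 (border '')
j=22 s[j]='b': π[22]=1 (border 'b')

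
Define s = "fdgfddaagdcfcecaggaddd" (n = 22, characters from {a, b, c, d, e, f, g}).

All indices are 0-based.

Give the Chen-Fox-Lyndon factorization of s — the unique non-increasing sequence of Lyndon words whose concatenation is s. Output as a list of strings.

["f", "dgf", "d", "d", "aagdcfcecaggaddd"]

emit factor 1: 'f' (i=0, period=1)
emit factor 2: 'dgf' (i=1, period=3)
emit factor 3: 'd' (i=4, period=1)
emit factor 4: 'd' (i=5, period=1)
emit factor 5: 'aagdcfcecaggaddd' (i=6, period=16)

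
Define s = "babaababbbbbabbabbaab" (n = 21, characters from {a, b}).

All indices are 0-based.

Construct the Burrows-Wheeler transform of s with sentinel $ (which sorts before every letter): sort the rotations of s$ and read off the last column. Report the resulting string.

rank  rotation                last
    0  $babaababbbbbabbabbaab  b
    1  aab$babaababbbbbabbabb  b
    2  aababbbbbabbabbaab$bab  b
    3  ab$babaababbbbbabbabba  a
    4  abaababbbbbabbabbaab$b  b
    5  ababbbbbabbabbaab$baba  a
    6  abbaab$babaababbbbbabb  b
    7  abbabbaab$babaababbbbb  b
    8  abbbbbabbabbaab$babaab  b
    9  b$babaababbbbbabbabbaa  a
   10  baab$babaababbbbbabbab  b
   11  baababbbbbabbabbaab$ba  a
   12  babaababbbbbabbabbaab$  $
   13  babbaab$babaababbbbbab  b
   14  babbabbaab$babaababbbb  b
   15  babbbbbabbabbaab$babaa  a
   16  bbaab$babaababbbbbabba  a
   17  bbabbaab$babaababbbbba  a
   18  bbabbabbaab$babaababbb  b
   19  bbbabbabbaab$babaababb  b
   20  bbbbabbabbaab$babaabab  b
   21  bbbbbabbabbaab$babaaba  a

bbbababbbaba$bbaaabbba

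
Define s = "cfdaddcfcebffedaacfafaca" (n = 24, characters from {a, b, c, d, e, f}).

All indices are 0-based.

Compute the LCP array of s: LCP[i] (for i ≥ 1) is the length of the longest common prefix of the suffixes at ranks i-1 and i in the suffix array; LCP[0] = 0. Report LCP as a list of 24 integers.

[0, 1, 1, 2, 1, 1, 0, 0, 1, 1, 2, 2, 0, 2, 1, 1, 0, 1, 0, 2, 1, 1, 1, 1]

sorted suffixes:
  #0 SA[0]=23  'a'
  #1 SA[1]=15  'aacfafaca'
  #2 SA[2]=21  'aca'
  #3 SA[3]=16  'acfafaca'
  #4 SA[4]=3  'addcfcebffedaacfafaca'
  #5 SA[5]=19  'afaca'
  #6 SA[6]=10  'bffedaacfafaca'
  #7 SA[7]=22  'ca'
  #8 SA[8]=8  'cebffedaacfafaca'
  #9 SA[9]=17  'cfafaca'
  #10 SA[10]=6  'cfcebffedaacfafaca'
  #11 SA[11]=0  'cfdaddcfcebffedaacfafaca'
  #12 SA[12]=14  'daacfafaca'
  #13 SA[13]=2  'daddcfcebffedaacfafaca'
  #14 SA[14]=5  'dcfcebffedaacfafaca'
  #15 SA[15]=4  'ddcfcebffedaacfafaca'
  #16 SA[16]=9  'ebffedaacfafaca'
  #17 SA[17]=13  'edaacfafaca'
  #18 SA[18]=20  'faca'
  #19 SA[19]=18  'fafaca'
  #20 SA[20]=7  'fcebffedaacfafaca'
  #21 SA[21]=1  'fdaddcfcebffedaacfafaca'
  #22 SA[22]=12  'fedaacfafaca'
  #23 SA[23]=11  'ffedaacfafaca'

SA = [23, 15, 21, 16, 3, 19, 10, 22, 8, 17, 6, 0, 14, 2, 5, 4, 9, 13, 20, 18, 7, 1, 12, 11]
i: (SA[i-1],SA[i]) lcp shared
  1: (23,15) 1 'a'
  2: (15,21) 1 'a'
  3: (21,16) 2 'ac'
  4: (16,3) 1 'a'
  5: (3,19) 1 'a'
  6: (19,10) 0 ''
  7: (10,22) 0 ''
  8: (22,8) 1 'c'
  9: (8,17) 1 'c'
  10: (17,6) 2 'cf'
  11: (6,0) 2 'cf'
  12: (0,14) 0 ''
  13: (14,2) 2 'da'
  14: (2,5) 1 'd'
  15: (5,4) 1 'd'
  16: (4,9) 0 ''
  17: (9,13) 1 'e'
  18: (13,20) 0 ''
  19: (20,18) 2 'fa'
  20: (18,7) 1 'f'
  21: (7,1) 1 'f'
  22: (1,12) 1 'f'
  23: (12,11) 1 'f'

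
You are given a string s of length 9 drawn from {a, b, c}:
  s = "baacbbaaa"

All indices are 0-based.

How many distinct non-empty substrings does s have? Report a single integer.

sorted suffixes:
  #0 SA[0]=8  'a'
  #1 SA[1]=7  'aa'
  #2 SA[2]=6  'aaa'
  #3 SA[3]=1  'aacbbaaa'
  #4 SA[4]=2  'acbbaaa'
  #5 SA[5]=5  'baaa'
  #6 SA[6]=0  'baacbbaaa'
  #7 SA[7]=4  'bbaaa'
  #8 SA[8]=3  'cbbaaa'

SA = [8, 7, 6, 1, 2, 5, 0, 4, 3]
[i] adj suffixes → lcp
  [1] 8/7 → 1 ('a')
  [2] 7/6 → 2 ('aa')
  [3] 6/1 → 2 ('aa')
  [4] 1/2 → 1 ('a')
  [5] 2/5 → 0 ('')
  [6] 5/0 → 3 ('baa')
  [7] 0/4 → 1 ('b')
  [8] 4/3 → 0 ('')

n(n+1)/2 = 9·10/2 = 45
Σ LCP = 0 + 1 + 2 + 2 + 1 + 0 + 3 + 1 + 0 = 10
distinct = 45 − 10 = 35

35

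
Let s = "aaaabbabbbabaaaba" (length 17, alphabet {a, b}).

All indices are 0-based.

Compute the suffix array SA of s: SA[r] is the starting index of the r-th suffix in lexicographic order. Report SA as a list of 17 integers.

sorted suffixes:
  #0 SA[0]=16  'a'
  #1 SA[1]=0  'aaaabbabbbabaaaba'
  #2 SA[2]=12  'aaaba'
  #3 SA[3]=1  'aaabbabbbabaaaba'
  #4 SA[4]=13  'aaba'
  #5 SA[5]=2  'aabbabbbabaaaba'
  #6 SA[6]=14  'aba'
  #7 SA[7]=10  'abaaaba'
  #8 SA[8]=3  'abbabbbabaaaba'
  #9 SA[9]=6  'abbbabaaaba'
  #10 SA[10]=15  'ba'
  #11 SA[11]=11  'baaaba'
  #12 SA[12]=9  'babaaaba'
  #13 SA[13]=5  'babbbabaaaba'
  #14 SA[14]=8  'bbabaaaba'
  #15 SA[15]=4  'bbabbbabaaaba'
  #16 SA[16]=7  'bbbabaaaba'

[16, 0, 12, 1, 13, 2, 14, 10, 3, 6, 15, 11, 9, 5, 8, 4, 7]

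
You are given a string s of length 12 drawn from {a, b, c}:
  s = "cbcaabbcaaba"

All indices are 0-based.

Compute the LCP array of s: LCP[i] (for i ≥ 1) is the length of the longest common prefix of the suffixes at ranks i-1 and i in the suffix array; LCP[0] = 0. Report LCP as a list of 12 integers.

[0, 1, 3, 1, 2, 0, 1, 1, 5, 0, 4, 1]

rank→(start, suffix):
  0 → (11, 'a')
  1 → (8, 'aaba')
  2 → (3, 'aabbcaaba')
  3 → (9, 'aba')
  4 → (4, 'abbcaaba')
  5 → (10, 'ba')
  6 → (5, 'bbcaaba')
  7 → (6, 'bcaaba')
  8 → (1, 'bcaabbcaaba')
  9 → (7, 'caaba')
  10 → (2, 'caabbcaaba')
  11 → (0, 'cbcaabbcaaba')

SA = [11, 8, 3, 9, 4, 10, 5, 6, 1, 7, 2, 0]
rank  pair      lcp
   1  s[11:],s[8:]  1  'a'
   2  s[8:],s[3:]  3  'aab'
   3  s[3:],s[9:]  1  'a'
   4  s[9:],s[4:]  2  'ab'
   5  s[4:],s[10:]  0  ''
   6  s[10:],s[5:]  1  'b'
   7  s[5:],s[6:]  1  'b'
   8  s[6:],s[1:]  5  'bcaab'
   9  s[1:],s[7:]  0  ''
  10  s[7:],s[2:]  4  'caab'
  11  s[2:],s[0:]  1  'c'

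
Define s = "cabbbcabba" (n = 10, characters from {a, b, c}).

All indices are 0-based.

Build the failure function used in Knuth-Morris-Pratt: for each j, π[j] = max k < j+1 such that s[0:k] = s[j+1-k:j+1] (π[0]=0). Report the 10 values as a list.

[0, 0, 0, 0, 0, 1, 2, 3, 4, 0]

π[0] = 0
j=1 s[j]='a': π[1]=0 (border '')
j=2 s[j]='b': π[2]=0 (border '')
j=3 s[j]='b': π[3]=0 (border '')
j=4 s[j]='b': π[4]=0 (border '')
j=5 s[j]='c': π[5]=1 (border 'c')
j=6 s[j]='a': π[6]=2 (border 'ca')
j=7 s[j]='b': π[7]=3 (border 'cab')
j=8 s[j]='b': π[8]=4 (border 'cabb')
j=9 s[j]='a': k: 4→0; π[9]=0 (border '')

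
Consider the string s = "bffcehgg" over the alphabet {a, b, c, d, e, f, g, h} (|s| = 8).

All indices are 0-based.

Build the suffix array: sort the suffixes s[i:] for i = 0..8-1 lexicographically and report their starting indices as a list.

sorted suffixes:
  #0 SA[0]=0  'bffcehgg'
  #1 SA[1]=3  'cehgg'
  #2 SA[2]=4  'ehgg'
  #3 SA[3]=2  'fcehgg'
  #4 SA[4]=1  'ffcehgg'
  #5 SA[5]=7  'g'
  #6 SA[6]=6  'gg'
  #7 SA[7]=5  'hgg'

[0, 3, 4, 2, 1, 7, 6, 5]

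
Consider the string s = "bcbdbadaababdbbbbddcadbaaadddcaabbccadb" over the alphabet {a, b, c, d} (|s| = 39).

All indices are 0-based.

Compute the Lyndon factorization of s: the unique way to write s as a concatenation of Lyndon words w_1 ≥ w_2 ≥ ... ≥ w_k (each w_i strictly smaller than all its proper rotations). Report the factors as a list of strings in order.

emit factor 1: 'bcbd' (i=0, period=4)
emit factor 2: 'b' (i=4, period=1)
emit factor 3: 'ad' (i=5, period=2)
emit factor 4: 'aababdbbbbddcadb' (i=7, period=16)
emit factor 5: 'aaadddcaabbccadb' (i=23, period=16)

["bcbd", "b", "ad", "aababdbbbbddcadb", "aaadddcaabbccadb"]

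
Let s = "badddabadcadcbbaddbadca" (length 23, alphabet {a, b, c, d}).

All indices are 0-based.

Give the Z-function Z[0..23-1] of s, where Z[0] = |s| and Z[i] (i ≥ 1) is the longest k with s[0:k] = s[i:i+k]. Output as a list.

Z[0]=23
i=1: fresh scan; Z[1]=0
i=2: fresh scan; Z[2]=0
i=3: fresh scan; Z[3]=0
i=4: fresh scan; Z[4]=0
i=5: fresh scan; Z[5]=0
i=6: fresh scan; Z[6]=3 extend→box=[6,9)
i=7: min(r-i=2, Z[1]=0)=0; Z[7]=0
i=8: min(r-i=1, Z[2]=0)=0; Z[8]=0
i=9: fresh scan; Z[9]=0
i=10: fresh scan; Z[10]=0
i=11: fresh scan; Z[11]=0
i=12: fresh scan; Z[12]=0
i=13: fresh scan; Z[13]=1 extend→box=[13,14)
i=14: fresh scan; Z[14]=4 extend→box=[14,18)
i=15: min(r-i=3, Z[1]=0)=0; Z[15]=0
i=16: min(r-i=2, Z[2]=0)=0; Z[16]=0
i=17: min(r-i=1, Z[3]=0)=0; Z[17]=0
i=18: fresh scan; Z[18]=3 extend→box=[18,21)
i=19: min(r-i=2, Z[1]=0)=0; Z[19]=0
i=20: min(r-i=1, Z[2]=0)=0; Z[20]=0
i=21: fresh scan; Z[21]=0
i=22: fresh scan; Z[22]=0

[23, 0, 0, 0, 0, 0, 3, 0, 0, 0, 0, 0, 0, 1, 4, 0, 0, 0, 3, 0, 0, 0, 0]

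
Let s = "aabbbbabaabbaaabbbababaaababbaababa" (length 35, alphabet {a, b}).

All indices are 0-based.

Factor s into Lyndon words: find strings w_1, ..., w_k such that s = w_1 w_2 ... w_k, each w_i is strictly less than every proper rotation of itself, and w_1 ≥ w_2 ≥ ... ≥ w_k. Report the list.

["aabbbbab", "aabb", "aaabbbabab", "aaababbaabab", "a"]

emit factor 1: 'aabbbbab' (i=0, period=8)
emit factor 2: 'aabb' (i=8, period=4)
emit factor 3: 'aaabbbabab' (i=12, period=10)
emit factor 4: 'aaababbaabab' (i=22, period=12)
emit factor 5: 'a' (i=34, period=1)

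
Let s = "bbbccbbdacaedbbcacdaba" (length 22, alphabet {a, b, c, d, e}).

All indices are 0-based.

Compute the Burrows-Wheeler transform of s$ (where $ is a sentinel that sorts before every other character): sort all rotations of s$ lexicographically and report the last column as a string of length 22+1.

rank  rotation                 last
    0  $bbbccbbdacaedbbcacdaba  a
    1  a$bbbccbbdacaedbbcacdab  b
    2  aba$bbbccbbdacaedbbcacd  d
    3  acaedbbcacdaba$bbbccbbd  d
    4  acdaba$bbbccbbdacaedbbc  c
    5  aedbbcacdaba$bbbccbbdac  c
    6  ba$bbbccbbdacaedbbcacda  a
    7  bbbccbbdacaedbbcacdaba$  $
    8  bbcacdaba$bbbccbbdacaed  d
    9  bbccbbdacaedbbcacdaba$b  b
   10  bbdacaedbbcacdaba$bbbcc  c
   11  bcacdaba$bbbccbbdacaedb  b
   12  bccbbdacaedbbcacdaba$bb  b
   13  bdacaedbbcacdaba$bbbccb  b
   14  cacdaba$bbbccbbdacaedbb  b
   15  caedbbcacdaba$bbbccbbda  a
   16  cbbdacaedbbcacdaba$bbbc  c
   17  ccbbdacaedbbcacdaba$bbb  b
   18  cdaba$bbbccbbdacaedbbca  a
   19  daba$bbbccbbdacaedbbcac  c
   20  dacaedbbcacdaba$bbbccbb  b
   21  dbbcacdaba$bbbccbbdacae  e
   22  edbbcacdaba$bbbccbbdaca  a

abddcca$dbcbbbbacbacbea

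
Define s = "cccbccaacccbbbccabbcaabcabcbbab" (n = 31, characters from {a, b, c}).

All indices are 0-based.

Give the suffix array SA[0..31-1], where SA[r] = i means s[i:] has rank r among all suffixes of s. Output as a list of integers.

[20, 6, 29, 16, 21, 24, 7, 30, 28, 27, 11, 17, 12, 18, 22, 25, 3, 13, 19, 5, 15, 23, 26, 10, 2, 4, 14, 9, 1, 8, 0]

rank→(start, suffix):
  0 → (20, 'aabcabcbbab')
  1 → (6, 'aacccbbbccabbcaabcabcbbab')
  2 → (29, 'ab')
  3 → (16, 'abbcaabcabcbbab')
  4 → (21, 'abcabcbbab')
  5 → (24, 'abcbbab')
  6 → (7, 'acccbbbccabbcaabcabcbbab')
  7 → (30, 'b')
  8 → (28, 'bab')
  9 → (27, 'bbab')
  10 → (11, 'bbbccabbcaabcabcbbab')
  11 → (17, 'bbcaabcabcbbab')
  12 → (12, 'bbccabbcaabcabcbbab')
  13 → (18, 'bcaabcabcbbab')
  14 → (22, 'bcabcbbab')
  15 → (25, 'bcbbab')
  16 → (3, 'bccaacccbbbccabbcaabcabcbbab')
  17 → (13, 'bccabbcaabcabcbbab')
  18 → (19, 'caabcabcbbab')
  19 → (5, 'caacccbbbccabbcaabcabcbbab')
  20 → (15, 'cabbcaabcabcbbab')
  21 → (23, 'cabcbbab')
  22 → (26, 'cbbab')
  23 → (10, 'cbbbccabbcaabcabcbbab')
  24 → (2, 'cbccaacccbbbccabbcaabcabcbbab')
  25 → (4, 'ccaacccbbbccabbcaabcabcbbab')
  26 → (14, 'ccabbcaabcabcbbab')
  27 → (9, 'ccbbbccabbcaabcabcbbab')
  28 → (1, 'ccbccaacccbbbccabbcaabcabcbbab')
  29 → (8, 'cccbbbccabbcaabcabcbbab')
  30 → (0, 'cccbccaacccbbbccabbcaabcabcbbab')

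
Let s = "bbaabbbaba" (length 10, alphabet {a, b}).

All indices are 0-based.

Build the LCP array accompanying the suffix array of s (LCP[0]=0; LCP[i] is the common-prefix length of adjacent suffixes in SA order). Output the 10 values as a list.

sorted suffixes:
  #0 SA[0]=9  'a'
  #1 SA[1]=2  'aabbbaba'
  #2 SA[2]=7  'aba'
  #3 SA[3]=3  'abbbaba'
  #4 SA[4]=8  'ba'
  #5 SA[5]=1  'baabbbaba'
  #6 SA[6]=6  'baba'
  #7 SA[7]=0  'bbaabbbaba'
  #8 SA[8]=5  'bbaba'
  #9 SA[9]=4  'bbbaba'

SA = [9, 2, 7, 3, 8, 1, 6, 0, 5, 4]
rank  pair      lcp
   1  s[9:],s[2:]  1  'a'
   2  s[2:],s[7:]  1  'a'
   3  s[7:],s[3:]  2  'ab'
   4  s[3:],s[8:]  0  ''
   5  s[8:],s[1:]  2  'ba'
   6  s[1:],s[6:]  2  'ba'
   7  s[6:],s[0:]  1  'b'
   8  s[0:],s[5:]  3  'bba'
   9  s[5:],s[4:]  2  'bb'

[0, 1, 1, 2, 0, 2, 2, 1, 3, 2]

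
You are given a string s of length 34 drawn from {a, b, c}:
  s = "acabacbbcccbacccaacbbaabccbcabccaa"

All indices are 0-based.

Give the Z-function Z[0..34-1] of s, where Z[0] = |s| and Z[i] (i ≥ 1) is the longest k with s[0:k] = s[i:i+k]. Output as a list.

[34, 0, 1, 0, 2, 0, 0, 0, 0, 0, 0, 0, 2, 0, 0, 0, 1, 2, 0, 0, 0, 1, 1, 0, 0, 0, 0, 0, 1, 0, 0, 0, 1, 1]

Z[0]=34
i=1: i≥r, start 0; Z[1]=0
i=2: i≥r, start 0; Z[2]=1 extend→box=[2,3)
i=3: i≥r, start 0; Z[3]=0
i=4: i≥r, start 0; Z[4]=2 extend→box=[4,6)
i=5: min(r-i=1, Z[1]=0)=0; Z[5]=0
i=6: i≥r, start 0; Z[6]=0
i=7: i≥r, start 0; Z[7]=0
i=8: i≥r, start 0; Z[8]=0
i=9: i≥r, start 0; Z[9]=0
i=10: i≥r, start 0; Z[10]=0
i=11: i≥r, start 0; Z[11]=0
i=12: i≥r, start 0; Z[12]=2 extend→box=[12,14)
i=13: min(r-i=1, Z[1]=0)=0; Z[13]=0
i=14: i≥r, start 0; Z[14]=0
i=15: i≥r, start 0; Z[15]=0
i=16: i≥r, start 0; Z[16]=1 extend→box=[16,17)
i=17: i≥r, start 0; Z[17]=2 extend→box=[17,19)
i=18: min(r-i=1, Z[1]=0)=0; Z[18]=0
i=19: i≥r, start 0; Z[19]=0
i=20: i≥r, start 0; Z[20]=0
i=21: i≥r, start 0; Z[21]=1 extend→box=[21,22)
i=22: i≥r, start 0; Z[22]=1 extend→box=[22,23)
i=23: i≥r, start 0; Z[23]=0
i=24: i≥r, start 0; Z[24]=0
i=25: i≥r, start 0; Z[25]=0
i=26: i≥r, start 0; Z[26]=0
i=27: i≥r, start 0; Z[27]=0
i=28: i≥r, start 0; Z[28]=1 extend→box=[28,29)
i=29: i≥r, start 0; Z[29]=0
i=30: i≥r, start 0; Z[30]=0
i=31: i≥r, start 0; Z[31]=0
i=32: i≥r, start 0; Z[32]=1 extend→box=[32,33)
i=33: i≥r, start 0; Z[33]=1 extend→box=[33,34)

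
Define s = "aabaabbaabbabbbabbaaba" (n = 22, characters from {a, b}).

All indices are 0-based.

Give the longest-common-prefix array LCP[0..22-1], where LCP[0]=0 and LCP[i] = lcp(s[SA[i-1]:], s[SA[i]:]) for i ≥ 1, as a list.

rank→(start, suffix):
  0 → (21, 'a')
  1 → (18, 'aaba')
  2 → (0, 'aabaabbaabbabbbabbaaba')
  3 → (3, 'aabbaabbabbbabbaaba')
  4 → (7, 'aabbabbbabbaaba')
  5 → (19, 'aba')
  6 → (1, 'abaabbaabbabbbabbaaba')
  7 → (15, 'abbaaba')
  8 → (4, 'abbaabbabbbabbaaba')
  9 → (8, 'abbabbbabbaaba')
  10 → (11, 'abbbabbaaba')
  11 → (20, 'ba')
  12 → (17, 'baaba')
  13 → (2, 'baabbaabbabbbabbaaba')
  14 → (6, 'baabbabbbabbaaba')
  15 → (14, 'babbaaba')
  16 → (10, 'babbbabbaaba')
  17 → (16, 'bbaaba')
  18 → (5, 'bbaabbabbbabbaaba')
  19 → (13, 'bbabbaaba')
  20 → (9, 'bbabbbabbaaba')
  21 → (12, 'bbbabbaaba')

SA = [21, 18, 0, 3, 7, 19, 1, 15, 4, 8, 11, 20, 17, 2, 6, 14, 10, 16, 5, 13, 9, 12]
[i] adj suffixes → lcp
  [1] 21/18 → 1 ('a')
  [2] 18/0 → 4 ('aaba')
  [3] 0/3 → 3 ('aab')
  [4] 3/7 → 5 ('aabba')
  [5] 7/19 → 1 ('a')
  [6] 19/1 → 3 ('aba')
  [7] 1/15 → 2 ('ab')
  [8] 15/4 → 6 ('abbaab')
  [9] 4/8 → 4 ('abba')
  [10] 8/11 → 3 ('abb')
  [11] 11/20 → 0 ('')
  [12] 20/17 → 2 ('ba')
  [13] 17/2 → 4 ('baab')
  [14] 2/6 → 6 ('baabba')
  [15] 6/14 → 2 ('ba')
  [16] 14/10 → 4 ('babb')
  [17] 10/16 → 1 ('b')
  [18] 16/5 → 5 ('bbaab')
  [19] 5/13 → 3 ('bba')
  [20] 13/9 → 5 ('bbabb')
  [21] 9/12 → 2 ('bb')

[0, 1, 4, 3, 5, 1, 3, 2, 6, 4, 3, 0, 2, 4, 6, 2, 4, 1, 5, 3, 5, 2]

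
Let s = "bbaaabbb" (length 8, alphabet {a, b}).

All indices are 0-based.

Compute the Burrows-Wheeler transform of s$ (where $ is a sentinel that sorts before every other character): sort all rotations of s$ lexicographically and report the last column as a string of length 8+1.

bbaabbb$a

rank  rotation   last
    0  $bbaaabbb  b
    1  aaabbb$bb  b
    2  aabbb$bba  a
    3  abbb$bbaa  a
    4  b$bbaaabb  b
    5  baaabbb$b  b
    6  bb$bbaaab  b
    7  bbaaabbb$  $
    8  bbb$bbaaa  a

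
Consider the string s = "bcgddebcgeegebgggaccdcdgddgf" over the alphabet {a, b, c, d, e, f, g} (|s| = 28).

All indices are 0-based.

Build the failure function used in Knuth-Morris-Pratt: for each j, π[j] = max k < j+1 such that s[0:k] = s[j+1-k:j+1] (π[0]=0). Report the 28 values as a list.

π[0] = 0
j=1 s[j]='c': π[1]=0 (border '')
j=2 s[j]='g': π[2]=0 (border '')
j=3 s[j]='d': π[3]=0 (border '')
j=4 s[j]='d': π[4]=0 (border '')
j=5 s[j]='e': π[5]=0 (border '')
j=6 s[j]='b': π[6]=1 (border 'b')
j=7 s[j]='c': π[7]=2 (border 'bc')
j=8 s[j]='g': π[8]=3 (border 'bcg')
j=9 s[j]='e': k: 3→0; π[9]=0 (border '')
j=10 s[j]='e': π[10]=0 (border '')
j=11 s[j]='g': π[11]=0 (border '')
j=12 s[j]='e': π[12]=0 (border '')
j=13 s[j]='b': π[13]=1 (border 'b')
j=14 s[j]='g': k: 1→0; π[14]=0 (border '')
j=15 s[j]='g': π[15]=0 (border '')
j=16 s[j]='g': π[16]=0 (border '')
j=17 s[j]='a': π[17]=0 (border '')
j=18 s[j]='c': π[18]=0 (border '')
j=19 s[j]='c': π[19]=0 (border '')
j=20 s[j]='d': π[20]=0 (border '')
j=21 s[j]='c': π[21]=0 (border '')
j=22 s[j]='d': π[22]=0 (border '')
j=23 s[j]='g': π[23]=0 (border '')
j=24 s[j]='d': π[24]=0 (border '')
j=25 s[j]='d': π[25]=0 (border '')
j=26 s[j]='g': π[26]=0 (border '')
j=27 s[j]='f': π[27]=0 (border '')

[0, 0, 0, 0, 0, 0, 1, 2, 3, 0, 0, 0, 0, 1, 0, 0, 0, 0, 0, 0, 0, 0, 0, 0, 0, 0, 0, 0]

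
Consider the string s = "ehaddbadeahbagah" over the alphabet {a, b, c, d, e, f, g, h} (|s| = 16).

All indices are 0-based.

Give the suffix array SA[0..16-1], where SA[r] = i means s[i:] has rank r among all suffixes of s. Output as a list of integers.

rank→(start, suffix):
  0 → (2, 'addbadeahbagah')
  1 → (6, 'adeahbagah')
  2 → (12, 'agah')
  3 → (14, 'ah')
  4 → (9, 'ahbagah')
  5 → (5, 'badeahbagah')
  6 → (11, 'bagah')
  7 → (4, 'dbadeahbagah')
  8 → (3, 'ddbadeahbagah')
  9 → (7, 'deahbagah')
  10 → (8, 'eahbagah')
  11 → (0, 'ehaddbadeahbagah')
  12 → (13, 'gah')
  13 → (15, 'h')
  14 → (1, 'haddbadeahbagah')
  15 → (10, 'hbagah')

[2, 6, 12, 14, 9, 5, 11, 4, 3, 7, 8, 0, 13, 15, 1, 10]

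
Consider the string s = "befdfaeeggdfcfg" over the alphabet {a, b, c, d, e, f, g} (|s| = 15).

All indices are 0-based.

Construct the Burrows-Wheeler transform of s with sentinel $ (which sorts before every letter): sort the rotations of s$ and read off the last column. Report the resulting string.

rank  rotation          last
    0  $befdfaeeggdfcfg  g
    1  aeeggdfcfg$befdf  f
    2  befdfaeeggdfcfg$  $
    3  cfg$befdfaeeggdf  f
    4  dfaeeggdfcfg$bef  f
    5  dfcfg$befdfaeegg  g
    6  eeggdfcfg$befdfa  a
    7  efdfaeeggdfcfg$b  b
    8  eggdfcfg$befdfae  e
    9  faeeggdfcfg$befd  d
   10  fcfg$befdfaeeggd  d
   11  fdfaeeggdfcfg$be  e
   12  fg$befdfaeeggdfc  c
   13  g$befdfaeeggdfcf  f
   14  gdfcfg$befdfaeeg  g
   15  ggdfcfg$befdfaee  e

gf$ffgabeddecfge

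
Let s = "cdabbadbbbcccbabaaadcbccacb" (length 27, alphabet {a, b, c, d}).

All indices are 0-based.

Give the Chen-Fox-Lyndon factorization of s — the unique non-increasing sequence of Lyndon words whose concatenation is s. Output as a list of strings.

["cd", "abbadbbbcccb", "ab", "aaadcbccacb"]

emit factor 1: 'cd' (i=0, period=2)
emit factor 2: 'abbadbbbcccb' (i=2, period=12)
emit factor 3: 'ab' (i=14, period=2)
emit factor 4: 'aaadcbccacb' (i=16, period=11)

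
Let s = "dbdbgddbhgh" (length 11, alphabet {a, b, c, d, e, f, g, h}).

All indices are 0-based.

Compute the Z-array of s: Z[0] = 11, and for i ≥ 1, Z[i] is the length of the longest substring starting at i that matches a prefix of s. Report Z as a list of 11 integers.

[11, 0, 2, 0, 0, 1, 2, 0, 0, 0, 0]

Z[0]=11
i=1: i≥r, start 0; Z[1]=0
i=2: i≥r, start 0; Z[2]=2 extend→box=[2,4)
i=3: min(r-i=1, Z[1]=0)=0; Z[3]=0
i=4: i≥r, start 0; Z[4]=0
i=5: i≥r, start 0; Z[5]=1 extend→box=[5,6)
i=6: i≥r, start 0; Z[6]=2 extend→box=[6,8)
i=7: min(r-i=1, Z[1]=0)=0; Z[7]=0
i=8: i≥r, start 0; Z[8]=0
i=9: i≥r, start 0; Z[9]=0
i=10: i≥r, start 0; Z[10]=0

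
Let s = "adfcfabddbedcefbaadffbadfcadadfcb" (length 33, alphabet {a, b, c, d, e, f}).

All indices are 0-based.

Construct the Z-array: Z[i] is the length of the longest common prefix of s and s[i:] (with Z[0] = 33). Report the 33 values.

[33, 0, 0, 0, 0, 1, 0, 0, 0, 0, 0, 0, 0, 0, 0, 0, 1, 3, 0, 0, 0, 0, 4, 0, 0, 0, 2, 0, 4, 0, 0, 0, 0]

Z[0]=33
i=1: outside box; Z[1]=0
i=2: outside box; Z[2]=0
i=3: outside box; Z[3]=0
i=4: outside box; Z[4]=0
i=5: outside box; Z[5]=1 grow→box=[5,6)
i=6: outside box; Z[6]=0
i=7: outside box; Z[7]=0
i=8: outside box; Z[8]=0
i=9: outside box; Z[9]=0
i=10: outside box; Z[10]=0
i=11: outside box; Z[11]=0
i=12: outside box; Z[12]=0
i=13: outside box; Z[13]=0
i=14: outside box; Z[14]=0
i=15: outside box; Z[15]=0
i=16: outside box; Z[16]=1 grow→box=[16,17)
i=17: outside box; Z[17]=3 grow→box=[17,20)
i=18: min(r-i=2, Z[1]=0)=0; Z[18]=0
i=19: min(r-i=1, Z[2]=0)=0; Z[19]=0
i=20: outside box; Z[20]=0
i=21: outside box; Z[21]=0
i=22: outside box; Z[22]=4 grow→box=[22,26)
i=23: min(r-i=3, Z[1]=0)=0; Z[23]=0
i=24: min(r-i=2, Z[2]=0)=0; Z[24]=0
i=25: min(r-i=1, Z[3]=0)=0; Z[25]=0
i=26: outside box; Z[26]=2 grow→box=[26,28)
i=27: min(r-i=1, Z[1]=0)=0; Z[27]=0
i=28: outside box; Z[28]=4 grow→box=[28,32)
i=29: min(r-i=3, Z[1]=0)=0; Z[29]=0
i=30: min(r-i=2, Z[2]=0)=0; Z[30]=0
i=31: min(r-i=1, Z[3]=0)=0; Z[31]=0
i=32: outside box; Z[32]=0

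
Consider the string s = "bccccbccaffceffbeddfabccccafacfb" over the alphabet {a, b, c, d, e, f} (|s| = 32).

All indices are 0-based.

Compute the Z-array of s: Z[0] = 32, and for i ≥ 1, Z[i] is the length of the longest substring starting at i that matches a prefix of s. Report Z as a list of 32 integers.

Z[0]=32
i=1: outside box; Z[1]=0
i=2: outside box; Z[2]=0
i=3: outside box; Z[3]=0
i=4: outside box; Z[4]=0
i=5: outside box; Z[5]=3 grow→box=[5,8)
i=6: min(r-i=2, Z[1]=0)=0; Z[6]=0
i=7: min(r-i=1, Z[2]=0)=0; Z[7]=0
i=8: outside box; Z[8]=0
i=9: outside box; Z[9]=0
i=10: outside box; Z[10]=0
i=11: outside box; Z[11]=0
i=12: outside box; Z[12]=0
i=13: outside box; Z[13]=0
i=14: outside box; Z[14]=0
i=15: outside box; Z[15]=1 grow→box=[15,16)
i=16: outside box; Z[16]=0
i=17: outside box; Z[17]=0
i=18: outside box; Z[18]=0
i=19: outside box; Z[19]=0
i=20: outside box; Z[20]=0
i=21: outside box; Z[21]=5 grow→box=[21,26)
i=22: min(r-i=4, Z[1]=0)=0; Z[22]=0
i=23: min(r-i=3, Z[2]=0)=0; Z[23]=0
i=24: min(r-i=2, Z[3]=0)=0; Z[24]=0
i=25: min(r-i=1, Z[4]=0)=0; Z[25]=0
i=26: outside box; Z[26]=0
i=27: outside box; Z[27]=0
i=28: outside box; Z[28]=0
i=29: outside box; Z[29]=0
i=30: outside box; Z[30]=0
i=31: outside box; Z[31]=1 grow→box=[31,32)

[32, 0, 0, 0, 0, 3, 0, 0, 0, 0, 0, 0, 0, 0, 0, 1, 0, 0, 0, 0, 0, 5, 0, 0, 0, 0, 0, 0, 0, 0, 0, 1]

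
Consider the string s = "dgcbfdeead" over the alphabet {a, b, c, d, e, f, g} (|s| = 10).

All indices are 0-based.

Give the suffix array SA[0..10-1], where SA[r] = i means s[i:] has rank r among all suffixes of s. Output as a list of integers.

[8, 3, 2, 9, 5, 0, 7, 6, 4, 1]

sorted suffixes:
  #0 SA[0]=8  'ad'
  #1 SA[1]=3  'bfdeead'
  #2 SA[2]=2  'cbfdeead'
  #3 SA[3]=9  'd'
  #4 SA[4]=5  'deead'
  #5 SA[5]=0  'dgcbfdeead'
  #6 SA[6]=7  'ead'
  #7 SA[7]=6  'eead'
  #8 SA[8]=4  'fdeead'
  #9 SA[9]=1  'gcbfdeead'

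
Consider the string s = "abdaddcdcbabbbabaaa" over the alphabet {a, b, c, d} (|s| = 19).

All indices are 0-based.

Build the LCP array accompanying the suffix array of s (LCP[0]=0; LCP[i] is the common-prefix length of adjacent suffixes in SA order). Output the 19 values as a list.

[0, 1, 2, 1, 2, 2, 1, 0, 2, 3, 1, 2, 1, 0, 1, 0, 1, 2, 1]

rank | idx | suffix
   0 |  18 | a
   1 |  17 | aa
   2 |  16 | aaa
   3 |  14 | abaaa
   4 |  10 | abbbabaaa
   5 |   0 | abdaddcdcbabbbabaaa
   6 |   3 | addcdcbabbbabaaa
   7 |  15 | baaa
   8 |  13 | babaaa
   9 |   9 | babbbabaaa
  10 |  12 | bbabaaa
  11 |  11 | bbbabaaa
  12 |   1 | bdaddcdcbabbbabaaa
  13 |   8 | cbabbbabaaa
  14 |   6 | cdcbabbbabaaa
  15 |   2 | daddcdcbabbbabaaa
  16 |   7 | dcbabbbabaaa
  17 |   5 | dcdcbabbbabaaa
  18 |   4 | ddcdcbabbbabaaa

SA = [18, 17, 16, 14, 10, 0, 3, 15, 13, 9, 12, 11, 1, 8, 6, 2, 7, 5, 4]
[i] adj suffixes → lcp
  [1] 18/17 → 1 ('a')
  [2] 17/16 → 2 ('aa')
  [3] 16/14 → 1 ('a')
  [4] 14/10 → 2 ('ab')
  [5] 10/0 → 2 ('ab')
  [6] 0/3 → 1 ('a')
  [7] 3/15 → 0 ('')
  [8] 15/13 → 2 ('ba')
  [9] 13/9 → 3 ('bab')
  [10] 9/12 → 1 ('b')
  [11] 12/11 → 2 ('bb')
  [12] 11/1 → 1 ('b')
  [13] 1/8 → 0 ('')
  [14] 8/6 → 1 ('c')
  [15] 6/2 → 0 ('')
  [16] 2/7 → 1 ('d')
  [17] 7/5 → 2 ('dc')
  [18] 5/4 → 1 ('d')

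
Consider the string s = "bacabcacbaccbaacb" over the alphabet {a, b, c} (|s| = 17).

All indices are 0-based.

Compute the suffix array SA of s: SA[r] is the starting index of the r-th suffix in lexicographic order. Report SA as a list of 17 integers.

sorted suffixes:
  #0 SA[0]=13  'aacb'
  #1 SA[1]=3  'abcacbaccbaacb'
  #2 SA[2]=1  'acabcacbaccbaacb'
  #3 SA[3]=14  'acb'
  #4 SA[4]=6  'acbaccbaacb'
  #5 SA[5]=9  'accbaacb'
  #6 SA[6]=16  'b'
  #7 SA[7]=12  'baacb'
  #8 SA[8]=0  'bacabcacbaccbaacb'
  #9 SA[9]=8  'baccbaacb'
  #10 SA[10]=4  'bcacbaccbaacb'
  #11 SA[11]=2  'cabcacbaccbaacb'
  #12 SA[12]=5  'cacbaccbaacb'
  #13 SA[13]=15  'cb'
  #14 SA[14]=11  'cbaacb'
  #15 SA[15]=7  'cbaccbaacb'
  #16 SA[16]=10  'ccbaacb'

[13, 3, 1, 14, 6, 9, 16, 12, 0, 8, 4, 2, 5, 15, 11, 7, 10]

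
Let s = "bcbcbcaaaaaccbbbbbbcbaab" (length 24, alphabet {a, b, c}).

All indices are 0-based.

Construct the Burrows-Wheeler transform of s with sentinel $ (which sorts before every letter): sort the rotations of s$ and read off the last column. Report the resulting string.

rank  rotation                   last
    0  $bcbcbcaaaaaccbbbbbbcbaab  b
    1  aaaaaccbbbbbbcbaab$bcbcbc  c
    2  aaaaccbbbbbbcbaab$bcbcbca  a
    3  aaaccbbbbbbcbaab$bcbcbcaa  a
    4  aab$bcbcbcaaaaaccbbbbbbcb  b
    5  aaccbbbbbbcbaab$bcbcbcaaa  a
    6  ab$bcbcbcaaaaaccbbbbbbcba  a
    7  accbbbbbbcbaab$bcbcbcaaaa  a
    8  b$bcbcbcaaaaaccbbbbbbcbaa  a
    9  baab$bcbcbcaaaaaccbbbbbbc  c
   10  bbbbbbcbaab$bcbcbcaaaaacc  c
   11  bbbbbcbaab$bcbcbcaaaaaccb  b
   12  bbbbcbaab$bcbcbcaaaaaccbb  b
   13  bbbcbaab$bcbcbcaaaaaccbbb  b
   14  bbcbaab$bcbcbcaaaaaccbbbb  b
   15  bcaaaaaccbbbbbbcbaab$bcbc  c
   16  bcbaab$bcbcbcaaaaaccbbbbb  b
   17  bcbcaaaaaccbbbbbbcbaab$bc  c
   18  bcbcbcaaaaaccbbbbbbcbaab$  $
   19  caaaaaccbbbbbbcbaab$bcbcb  b
   20  cbaab$bcbcbcaaaaaccbbbbbb  b
   21  cbbbbbbcbaab$bcbcbcaaaaac  c
   22  cbcaaaaaccbbbbbbcbaab$bcb  b
   23  cbcbcaaaaaccbbbbbbcbaab$b  b
   24  ccbbbbbbcbaab$bcbcbcaaaaa  a

bcaabaaaaccbbbbcbc$bbcbba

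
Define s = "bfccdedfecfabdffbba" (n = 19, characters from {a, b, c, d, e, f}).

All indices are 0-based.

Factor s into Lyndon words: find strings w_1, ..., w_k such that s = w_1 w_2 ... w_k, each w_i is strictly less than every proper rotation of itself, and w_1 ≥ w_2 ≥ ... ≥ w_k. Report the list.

["bfccdedfecf", "abdffbb", "a"]

emit factor 1: 'bfccdedfecf' (i=0, period=11)
emit factor 2: 'abdffbb' (i=11, period=7)
emit factor 3: 'a' (i=18, period=1)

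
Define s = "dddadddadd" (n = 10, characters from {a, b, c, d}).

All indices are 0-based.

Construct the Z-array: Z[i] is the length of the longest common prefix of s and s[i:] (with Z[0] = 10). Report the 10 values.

Z[0]=10
i=1: fresh scan; Z[1]=2 extend→box=[1,3)
i=2: min(r-i=1, Z[1]=2)=1; Z[2]=1
i=3: fresh scan; Z[3]=0
i=4: fresh scan; Z[4]=6 extend→box=[4,10)
i=5: min(r-i=5, Z[1]=2)=2; Z[5]=2
i=6: min(r-i=4, Z[2]=1)=1; Z[6]=1
i=7: min(r-i=3, Z[3]=0)=0; Z[7]=0
i=8: min(r-i=2, Z[4]=6)=2; Z[8]=2
i=9: min(r-i=1, Z[5]=2)=1; Z[9]=1

[10, 2, 1, 0, 6, 2, 1, 0, 2, 1]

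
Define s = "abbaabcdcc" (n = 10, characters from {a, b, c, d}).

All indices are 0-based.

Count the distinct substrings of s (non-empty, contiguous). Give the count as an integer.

48

rank | idx | suffix
   0 |   3 | aabcdcc
   1 |   0 | abbaabcdcc
   2 |   4 | abcdcc
   3 |   2 | baabcdcc
   4 |   1 | bbaabcdcc
   5 |   5 | bcdcc
   6 |   9 | c
   7 |   8 | cc
   8 |   6 | cdcc
   9 |   7 | dcc

SA = [3, 0, 4, 2, 1, 5, 9, 8, 6, 7]
i: (SA[i-1],SA[i]) lcp shared
  1: (3,0) 1 'a'
  2: (0,4) 2 'ab'
  3: (4,2) 0 ''
  4: (2,1) 1 'b'
  5: (1,5) 1 'b'
  6: (5,9) 0 ''
  7: (9,8) 1 'c'
  8: (8,6) 1 'c'
  9: (6,7) 0 ''

n(n+1)/2 = 10·11/2 = 55
Σ LCP = 0 + 1 + 2 + 0 + 1 + 1 + 0 + 1 + 1 + 0 = 7
distinct = 55 − 7 = 48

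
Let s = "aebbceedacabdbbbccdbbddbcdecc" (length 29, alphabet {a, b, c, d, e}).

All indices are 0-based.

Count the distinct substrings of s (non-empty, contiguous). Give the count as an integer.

sorted suffixes:
  #0 SA[0]=10  'abdbbbccdbbddbcdecc'
  #1 SA[1]=8  'acabdbbbccdbbddbcdecc'
  #2 SA[2]=0  'aebbceedacabdbbbccdbbddbcdecc'
  #3 SA[3]=13  'bbbccdbbddbcdecc'
  #4 SA[4]=14  'bbccdbbddbcdecc'
  #5 SA[5]=2  'bbceedacabdbbbccdbbddbcdecc'
  #6 SA[6]=19  'bbddbcdecc'
  #7 SA[7]=15  'bccdbbddbcdecc'
  #8 SA[8]=23  'bcdecc'
  #9 SA[9]=3  'bceedacabdbbbccdbbddbcdecc'
  #10 SA[10]=11  'bdbbbccdbbddbcdecc'
  #11 SA[11]=20  'bddbcdecc'
  #12 SA[12]=28  'c'
  #13 SA[13]=9  'cabdbbbccdbbddbcdecc'
  #14 SA[14]=27  'cc'
  #15 SA[15]=16  'ccdbbddbcdecc'
  #16 SA[16]=17  'cdbbddbcdecc'
  #17 SA[17]=24  'cdecc'
  #18 SA[18]=4  'ceedacabdbbbccdbbddbcdecc'
  #19 SA[19]=7  'dacabdbbbccdbbddbcdecc'
  #20 SA[20]=12  'dbbbccdbbddbcdecc'
  #21 SA[21]=18  'dbbddbcdecc'
  #22 SA[22]=22  'dbcdecc'
  #23 SA[23]=21  'ddbcdecc'
  #24 SA[24]=25  'decc'
  #25 SA[25]=1  'ebbceedacabdbbbccdbbddbcdecc'
  #26 SA[26]=26  'ecc'
  #27 SA[27]=6  'edacabdbbbccdbbddbcdecc'
  #28 SA[28]=5  'eedacabdbbbccdbbddbcdecc'

SA = [10, 8, 0, 13, 14, 2, 19, 15, 23, 3, 11, 20, 28, 9, 27, 16, 17, 24, 4, 7, 12, 18, 22, 21, 25, 1, 26, 6, 5]
i: (SA[i-1],SA[i]) lcp shared
  1: (10,8) 1 'a'
  2: (8,0) 1 'a'
  3: (0,13) 0 ''
  4: (13,14) 2 'bb'
  5: (14,2) 3 'bbc'
  6: (2,19) 2 'bb'
  7: (19,15) 1 'b'
  8: (15,23) 2 'bc'
  9: (23,3) 2 'bc'
  10: (3,11) 1 'b'
  11: (11,20) 2 'bd'
  12: (20,28) 0 ''
  13: (28,9) 1 'c'
  14: (9,27) 1 'c'
  15: (27,16) 2 'cc'
  16: (16,17) 1 'c'
  17: (17,24) 2 'cd'
  18: (24,4) 1 'c'
  19: (4,7) 0 ''
  20: (7,12) 1 'd'
  21: (12,18) 3 'dbb'
  22: (18,22) 2 'db'
  23: (22,21) 1 'd'
  24: (21,25) 1 'd'
  25: (25,1) 0 ''
  26: (1,26) 1 'e'
  27: (26,6) 1 'e'
  28: (6,5) 1 'e'

n(n+1)/2 = 29·30/2 = 435
Σ LCP = 0 + 1 + 1 + 0 + 2 + 3 + 2 + 1 + 2 + 2 + 1 + 2 + 0 + 1 + 1 + 2 + 1 + 2 + 1 + 0 + 1 + 3 + 2 + 1 + 1 + 0 + 1 + 1 + 1 = 36
distinct = 435 − 36 = 399

399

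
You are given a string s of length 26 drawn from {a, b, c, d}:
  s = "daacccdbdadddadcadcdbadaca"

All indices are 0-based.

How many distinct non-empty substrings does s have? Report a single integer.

313

rank→(start, suffix):
  0 → (25, 'a')
  1 → (1, 'aacccdbdadddadcadcdbadaca')
  2 → (23, 'aca')
  3 → (2, 'acccdbdadddadcadcdbadaca')
  4 → (21, 'adaca')
  5 → (13, 'adcadcdbadaca')
  6 → (16, 'adcdbadaca')
  7 → (9, 'adddadcadcdbadaca')
  8 → (20, 'badaca')
  9 → (7, 'bdadddadcadcdbadaca')
  10 → (24, 'ca')
  11 → (15, 'cadcdbadaca')
  12 → (3, 'cccdbdadddadcadcdbadaca')
  13 → (4, 'ccdbdadddadcadcdbadaca')
  14 → (18, 'cdbadaca')
  15 → (5, 'cdbdadddadcadcdbadaca')
  16 → (0, 'daacccdbdadddadcadcdbadaca')
  17 → (22, 'daca')
  18 → (12, 'dadcadcdbadaca')
  19 → (8, 'dadddadcadcdbadaca')
  20 → (19, 'dbadaca')
  21 → (6, 'dbdadddadcadcdbadaca')
  22 → (14, 'dcadcdbadaca')
  23 → (17, 'dcdbadaca')
  24 → (11, 'ddadcadcdbadaca')
  25 → (10, 'dddadcadcdbadaca')

SA = [25, 1, 23, 2, 21, 13, 16, 9, 20, 7, 24, 15, 3, 4, 18, 5, 0, 22, 12, 8, 19, 6, 14, 17, 11, 10]
rank  pair      lcp
   1  s[25:],s[1:]  1  'a'
   2  s[1:],s[23:]  1  'a'
   3  s[23:],s[2:]  2  'ac'
   4  s[2:],s[21:]  1  'a'
   5  s[21:],s[13:]  2  'ad'
   6  s[13:],s[16:]  3  'adc'
   7  s[16:],s[9:]  2  'ad'
   8  s[9:],s[20:]  0  ''
   9  s[20:],s[7:]  1  'b'
  10  s[7:],s[24:]  0  ''
  11  s[24:],s[15:]  2  'ca'
  12  s[15:],s[3:]  1  'c'
  13  s[3:],s[4:]  2  'cc'
  14  s[4:],s[18:]  1  'c'
  15  s[18:],s[5:]  3  'cdb'
  16  s[5:],s[0:]  0  ''
  17  s[0:],s[22:]  2  'da'
  18  s[22:],s[12:]  2  'da'
  19  s[12:],s[8:]  3  'dad'
  20  s[8:],s[19:]  1  'd'
  21  s[19:],s[6:]  2  'db'
  22  s[6:],s[14:]  1  'd'
  23  s[14:],s[17:]  2  'dc'
  24  s[17:],s[11:]  1  'd'
  25  s[11:],s[10:]  2  'dd'

n(n+1)/2 = 26·27/2 = 351
Σ LCP = 0 + 1 + 1 + 2 + 1 + 2 + 3 + 2 + 0 + 1 + 0 + 2 + 1 + 2 + 1 + 3 + 0 + 2 + 2 + 3 + 1 + 2 + 1 + 2 + 1 + 2 = 38
distinct = 351 − 38 = 313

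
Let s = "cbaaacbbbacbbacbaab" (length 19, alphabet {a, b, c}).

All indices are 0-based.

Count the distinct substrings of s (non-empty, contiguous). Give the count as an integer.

150

sorted suffixes:
  #0 SA[0]=2  'aaacbbbacbbacbaab'
  #1 SA[1]=16  'aab'
  #2 SA[2]=3  'aacbbbacbbacbaab'
  #3 SA[3]=17  'ab'
  #4 SA[4]=13  'acbaab'
  #5 SA[5]=9  'acbbacbaab'
  #6 SA[6]=4  'acbbbacbbacbaab'
  #7 SA[7]=18  'b'
  #8 SA[8]=1  'baaacbbbacbbacbaab'
  #9 SA[9]=15  'baab'
  #10 SA[10]=12  'bacbaab'
  #11 SA[11]=8  'bacbbacbaab'
  #12 SA[12]=11  'bbacbaab'
  #13 SA[13]=7  'bbacbbacbaab'
  #14 SA[14]=6  'bbbacbbacbaab'
  #15 SA[15]=0  'cbaaacbbbacbbacbaab'
  #16 SA[16]=14  'cbaab'
  #17 SA[17]=10  'cbbacbaab'
  #18 SA[18]=5  'cbbbacbbacbaab'

SA = [2, 16, 3, 17, 13, 9, 4, 18, 1, 15, 12, 8, 11, 7, 6, 0, 14, 10, 5]
i: (SA[i-1],SA[i]) lcp shared
  1: (2,16) 2 'aa'
  2: (16,3) 2 'aa'
  3: (3,17) 1 'a'
  4: (17,13) 1 'a'
  5: (13,9) 3 'acb'
  6: (9,4) 4 'acbb'
  7: (4,18) 0 ''
  8: (18,1) 1 'b'
  9: (1,15) 3 'baa'
  10: (15,12) 2 'ba'
  11: (12,8) 4 'bacb'
  12: (8,11) 1 'b'
  13: (11,7) 5 'bbacb'
  14: (7,6) 2 'bb'
  15: (6,0) 0 ''
  16: (0,14) 4 'cbaa'
  17: (14,10) 2 'cb'
  18: (10,5) 3 'cbb'

n(n+1)/2 = 19·20/2 = 190
Σ LCP = 0 + 2 + 2 + 1 + 1 + 3 + 4 + 0 + 1 + 3 + 2 + 4 + 1 + 5 + 2 + 0 + 4 + 2 + 3 = 40
distinct = 190 − 40 = 150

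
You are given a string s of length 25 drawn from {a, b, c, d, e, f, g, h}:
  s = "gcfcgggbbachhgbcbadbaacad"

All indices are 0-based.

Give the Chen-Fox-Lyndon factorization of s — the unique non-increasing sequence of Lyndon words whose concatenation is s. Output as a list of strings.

["g", "cfcggg", "b", "b", "achhgbcbadb", "aacad"]

emit factor 1: 'g' (i=0, period=1)
emit factor 2: 'cfcggg' (i=1, period=6)
emit factor 3: 'b' (i=7, period=1)
emit factor 4: 'b' (i=8, period=1)
emit factor 5: 'achhgbcbadb' (i=9, period=11)
emit factor 6: 'aacad' (i=20, period=5)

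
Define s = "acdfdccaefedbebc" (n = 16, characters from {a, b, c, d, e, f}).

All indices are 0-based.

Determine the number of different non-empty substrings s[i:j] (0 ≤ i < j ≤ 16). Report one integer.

rank→(start, suffix):
  0 → (0, 'acdfdccaefedbebc')
  1 → (7, 'aefedbebc')
  2 → (14, 'bc')
  3 → (12, 'bebc')
  4 → (15, 'c')
  5 → (6, 'caefedbebc')
  6 → (5, 'ccaefedbebc')
  7 → (1, 'cdfdccaefedbebc')
  8 → (11, 'dbebc')
  9 → (4, 'dccaefedbebc')
  10 → (2, 'dfdccaefedbebc')
  11 → (13, 'ebc')
  12 → (10, 'edbebc')
  13 → (8, 'efedbebc')
  14 → (3, 'fdccaefedbebc')
  15 → (9, 'fedbebc')

SA = [0, 7, 14, 12, 15, 6, 5, 1, 11, 4, 2, 13, 10, 8, 3, 9]
[i] adj suffixes → lcp
  [1] 0/7 → 1 ('a')
  [2] 7/14 → 0 ('')
  [3] 14/12 → 1 ('b')
  [4] 12/15 → 0 ('')
  [5] 15/6 → 1 ('c')
  [6] 6/5 → 1 ('c')
  [7] 5/1 → 1 ('c')
  [8] 1/11 → 0 ('')
  [9] 11/4 → 1 ('d')
  [10] 4/2 → 1 ('d')
  [11] 2/13 → 0 ('')
  [12] 13/10 → 1 ('e')
  [13] 10/8 → 1 ('e')
  [14] 8/3 → 0 ('')
  [15] 3/9 → 1 ('f')

n(n+1)/2 = 16·17/2 = 136
Σ LCP = 0 + 1 + 0 + 1 + 0 + 1 + 1 + 1 + 0 + 1 + 1 + 0 + 1 + 1 + 0 + 1 = 10
distinct = 136 − 10 = 126

126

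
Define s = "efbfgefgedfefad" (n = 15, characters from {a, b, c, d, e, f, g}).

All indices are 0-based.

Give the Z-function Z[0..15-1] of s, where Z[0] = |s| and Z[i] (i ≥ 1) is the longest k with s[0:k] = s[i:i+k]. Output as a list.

[15, 0, 0, 0, 0, 2, 0, 0, 1, 0, 0, 2, 0, 0, 0]

Z[0]=15
i=1: outside box; Z[1]=0
i=2: outside box; Z[2]=0
i=3: outside box; Z[3]=0
i=4: outside box; Z[4]=0
i=5: outside box; Z[5]=2 extend→box=[5,7)
i=6: min(r-i=1, Z[1]=0)=0; Z[6]=0
i=7: outside box; Z[7]=0
i=8: outside box; Z[8]=1 extend→box=[8,9)
i=9: outside box; Z[9]=0
i=10: outside box; Z[10]=0
i=11: outside box; Z[11]=2 extend→box=[11,13)
i=12: min(r-i=1, Z[1]=0)=0; Z[12]=0
i=13: outside box; Z[13]=0
i=14: outside box; Z[14]=0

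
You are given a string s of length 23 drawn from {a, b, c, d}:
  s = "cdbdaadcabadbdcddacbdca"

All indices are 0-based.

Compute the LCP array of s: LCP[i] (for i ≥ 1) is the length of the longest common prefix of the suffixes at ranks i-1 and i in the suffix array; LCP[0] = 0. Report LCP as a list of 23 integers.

sorted suffixes:
  #0 SA[0]=22  'a'
  #1 SA[1]=4  'aadcabadbdcddacbdca'
  #2 SA[2]=8  'abadbdcddacbdca'
  #3 SA[3]=17  'acbdca'
  #4 SA[4]=10  'adbdcddacbdca'
  #5 SA[5]=5  'adcabadbdcddacbdca'
  #6 SA[6]=9  'badbdcddacbdca'
  #7 SA[7]=2  'bdaadcabadbdcddacbdca'
  #8 SA[8]=19  'bdca'
  #9 SA[9]=12  'bdcddacbdca'
  #10 SA[10]=21  'ca'
  #11 SA[11]=7  'cabadbdcddacbdca'
  #12 SA[12]=18  'cbdca'
  #13 SA[13]=0  'cdbdaadcabadbdcddacbdca'
  #14 SA[14]=14  'cddacbdca'
  #15 SA[15]=3  'daadcabadbdcddacbdca'
  #16 SA[16]=16  'dacbdca'
  #17 SA[17]=1  'dbdaadcabadbdcddacbdca'
  #18 SA[18]=11  'dbdcddacbdca'
  #19 SA[19]=20  'dca'
  #20 SA[20]=6  'dcabadbdcddacbdca'
  #21 SA[21]=13  'dcddacbdca'
  #22 SA[22]=15  'ddacbdca'

SA = [22, 4, 8, 17, 10, 5, 9, 2, 19, 12, 21, 7, 18, 0, 14, 3, 16, 1, 11, 20, 6, 13, 15]
[i] adj suffixes → lcp
  [1] 22/4 → 1 ('a')
  [2] 4/8 → 1 ('a')
  [3] 8/17 → 1 ('a')
  [4] 17/10 → 1 ('a')
  [5] 10/5 → 2 ('ad')
  [6] 5/9 → 0 ('')
  [7] 9/2 → 1 ('b')
  [8] 2/19 → 2 ('bd')
  [9] 19/12 → 3 ('bdc')
  [10] 12/21 → 0 ('')
  [11] 21/7 → 2 ('ca')
  [12] 7/18 → 1 ('c')
  [13] 18/0 → 1 ('c')
  [14] 0/14 → 2 ('cd')
  [15] 14/3 → 0 ('')
  [16] 3/16 → 2 ('da')
  [17] 16/1 → 1 ('d')
  [18] 1/11 → 3 ('dbd')
  [19] 11/20 → 1 ('d')
  [20] 20/6 → 3 ('dca')
  [21] 6/13 → 2 ('dc')
  [22] 13/15 → 1 ('d')

[0, 1, 1, 1, 1, 2, 0, 1, 2, 3, 0, 2, 1, 1, 2, 0, 2, 1, 3, 1, 3, 2, 1]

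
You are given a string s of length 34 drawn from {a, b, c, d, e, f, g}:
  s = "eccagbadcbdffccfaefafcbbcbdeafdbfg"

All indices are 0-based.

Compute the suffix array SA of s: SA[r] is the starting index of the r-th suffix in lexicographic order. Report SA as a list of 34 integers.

sorted suffixes:
  #0 SA[0]=6  'adcbdffccfaefafcbbcbdeafdbfg'
  #1 SA[1]=16  'aefafcbbcbdeafdbfg'
  #2 SA[2]=19  'afcbbcbdeafdbfg'
  #3 SA[3]=28  'afdbfg'
  #4 SA[4]=3  'agbadcbdffccfaefafcbbcbdeafdbfg'
  #5 SA[5]=5  'badcbdffccfaefafcbbcbdeafdbfg'
  #6 SA[6]=22  'bbcbdeafdbfg'
  #7 SA[7]=23  'bcbdeafdbfg'
  #8 SA[8]=25  'bdeafdbfg'
  #9 SA[9]=9  'bdffccfaefafcbbcbdeafdbfg'
  #10 SA[10]=31  'bfg'
  #11 SA[11]=2  'cagbadcbdffccfaefafcbbcbdeafdbfg'
  #12 SA[12]=21  'cbbcbdeafdbfg'
  #13 SA[13]=24  'cbdeafdbfg'
  #14 SA[14]=8  'cbdffccfaefafcbbcbdeafdbfg'
  #15 SA[15]=1  'ccagbadcbdffccfaefafcbbcbdeafdbfg'
  #16 SA[16]=13  'ccfaefafcbbcbdeafdbfg'
  #17 SA[17]=14  'cfaefafcbbcbdeafdbfg'
  #18 SA[18]=30  'dbfg'
  #19 SA[19]=7  'dcbdffccfaefafcbbcbdeafdbfg'
  #20 SA[20]=26  'deafdbfg'
  #21 SA[21]=10  'dffccfaefafcbbcbdeafdbfg'
  #22 SA[22]=27  'eafdbfg'
  #23 SA[23]=0  'eccagbadcbdffccfaefafcbbcbdeafdbfg'
  #24 SA[24]=17  'efafcbbcbdeafdbfg'
  #25 SA[25]=15  'faefafcbbcbdeafdbfg'
  #26 SA[26]=18  'fafcbbcbdeafdbfg'
  #27 SA[27]=20  'fcbbcbdeafdbfg'
  #28 SA[28]=12  'fccfaefafcbbcbdeafdbfg'
  #29 SA[29]=29  'fdbfg'
  #30 SA[30]=11  'ffccfaefafcbbcbdeafdbfg'
  #31 SA[31]=32  'fg'
  #32 SA[32]=33  'g'
  #33 SA[33]=4  'gbadcbdffccfaefafcbbcbdeafdbfg'

[6, 16, 19, 28, 3, 5, 22, 23, 25, 9, 31, 2, 21, 24, 8, 1, 13, 14, 30, 7, 26, 10, 27, 0, 17, 15, 18, 20, 12, 29, 11, 32, 33, 4]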